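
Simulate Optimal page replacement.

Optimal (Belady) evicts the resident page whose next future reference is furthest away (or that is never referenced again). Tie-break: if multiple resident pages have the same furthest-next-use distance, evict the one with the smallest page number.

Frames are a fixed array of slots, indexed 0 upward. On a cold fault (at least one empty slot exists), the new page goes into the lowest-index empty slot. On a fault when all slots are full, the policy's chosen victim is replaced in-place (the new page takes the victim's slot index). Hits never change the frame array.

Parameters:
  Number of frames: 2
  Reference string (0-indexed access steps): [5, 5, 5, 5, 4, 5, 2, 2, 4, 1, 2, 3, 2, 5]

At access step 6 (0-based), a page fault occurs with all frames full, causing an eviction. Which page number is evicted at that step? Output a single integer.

Step 0: ref 5 -> FAULT, frames=[5,-]
Step 1: ref 5 -> HIT, frames=[5,-]
Step 2: ref 5 -> HIT, frames=[5,-]
Step 3: ref 5 -> HIT, frames=[5,-]
Step 4: ref 4 -> FAULT, frames=[5,4]
Step 5: ref 5 -> HIT, frames=[5,4]
Step 6: ref 2 -> FAULT, evict 5, frames=[2,4]
At step 6: evicted page 5

Answer: 5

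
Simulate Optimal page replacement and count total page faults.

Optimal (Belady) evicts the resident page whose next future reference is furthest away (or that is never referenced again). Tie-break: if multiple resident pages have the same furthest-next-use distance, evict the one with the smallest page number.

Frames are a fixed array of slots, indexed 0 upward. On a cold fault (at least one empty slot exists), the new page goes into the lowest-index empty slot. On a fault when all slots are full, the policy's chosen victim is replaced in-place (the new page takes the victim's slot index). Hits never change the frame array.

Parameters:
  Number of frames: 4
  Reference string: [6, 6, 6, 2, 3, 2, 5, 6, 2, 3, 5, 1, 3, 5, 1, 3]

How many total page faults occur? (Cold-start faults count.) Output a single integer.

Answer: 5

Derivation:
Step 0: ref 6 → FAULT, frames=[6,-,-,-]
Step 1: ref 6 → HIT, frames=[6,-,-,-]
Step 2: ref 6 → HIT, frames=[6,-,-,-]
Step 3: ref 2 → FAULT, frames=[6,2,-,-]
Step 4: ref 3 → FAULT, frames=[6,2,3,-]
Step 5: ref 2 → HIT, frames=[6,2,3,-]
Step 6: ref 5 → FAULT, frames=[6,2,3,5]
Step 7: ref 6 → HIT, frames=[6,2,3,5]
Step 8: ref 2 → HIT, frames=[6,2,3,5]
Step 9: ref 3 → HIT, frames=[6,2,3,5]
Step 10: ref 5 → HIT, frames=[6,2,3,5]
Step 11: ref 1 → FAULT (evict 2), frames=[6,1,3,5]
Step 12: ref 3 → HIT, frames=[6,1,3,5]
Step 13: ref 5 → HIT, frames=[6,1,3,5]
Step 14: ref 1 → HIT, frames=[6,1,3,5]
Step 15: ref 3 → HIT, frames=[6,1,3,5]
Total faults: 5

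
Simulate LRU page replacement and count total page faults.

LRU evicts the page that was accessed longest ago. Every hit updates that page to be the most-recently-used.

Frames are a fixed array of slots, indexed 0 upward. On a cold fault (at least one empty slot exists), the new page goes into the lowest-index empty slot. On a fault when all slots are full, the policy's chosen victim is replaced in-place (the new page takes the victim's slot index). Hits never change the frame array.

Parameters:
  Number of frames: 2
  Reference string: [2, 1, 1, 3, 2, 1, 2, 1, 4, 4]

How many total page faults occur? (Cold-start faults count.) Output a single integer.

Answer: 6

Derivation:
Step 0: ref 2 → FAULT, frames=[2,-]
Step 1: ref 1 → FAULT, frames=[2,1]
Step 2: ref 1 → HIT, frames=[2,1]
Step 3: ref 3 → FAULT (evict 2), frames=[3,1]
Step 4: ref 2 → FAULT (evict 1), frames=[3,2]
Step 5: ref 1 → FAULT (evict 3), frames=[1,2]
Step 6: ref 2 → HIT, frames=[1,2]
Step 7: ref 1 → HIT, frames=[1,2]
Step 8: ref 4 → FAULT (evict 2), frames=[1,4]
Step 9: ref 4 → HIT, frames=[1,4]
Total faults: 6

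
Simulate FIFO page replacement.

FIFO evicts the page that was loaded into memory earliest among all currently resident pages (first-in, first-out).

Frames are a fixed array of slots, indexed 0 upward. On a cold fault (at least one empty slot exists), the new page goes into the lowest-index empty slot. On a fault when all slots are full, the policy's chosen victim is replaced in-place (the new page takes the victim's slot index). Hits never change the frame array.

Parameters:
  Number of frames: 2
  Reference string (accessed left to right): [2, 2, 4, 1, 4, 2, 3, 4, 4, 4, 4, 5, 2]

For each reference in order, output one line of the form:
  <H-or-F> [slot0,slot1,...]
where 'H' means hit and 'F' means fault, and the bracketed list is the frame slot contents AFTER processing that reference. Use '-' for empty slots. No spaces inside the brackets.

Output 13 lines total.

F [2,-]
H [2,-]
F [2,4]
F [1,4]
H [1,4]
F [1,2]
F [3,2]
F [3,4]
H [3,4]
H [3,4]
H [3,4]
F [5,4]
F [5,2]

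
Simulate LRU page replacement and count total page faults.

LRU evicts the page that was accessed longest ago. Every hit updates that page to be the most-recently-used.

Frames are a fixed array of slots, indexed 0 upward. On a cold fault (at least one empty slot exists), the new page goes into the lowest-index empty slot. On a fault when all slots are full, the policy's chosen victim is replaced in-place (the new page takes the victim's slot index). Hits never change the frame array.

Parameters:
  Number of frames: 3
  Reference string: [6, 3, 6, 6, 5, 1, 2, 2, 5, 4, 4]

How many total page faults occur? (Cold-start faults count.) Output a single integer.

Step 0: ref 6 → FAULT, frames=[6,-,-]
Step 1: ref 3 → FAULT, frames=[6,3,-]
Step 2: ref 6 → HIT, frames=[6,3,-]
Step 3: ref 6 → HIT, frames=[6,3,-]
Step 4: ref 5 → FAULT, frames=[6,3,5]
Step 5: ref 1 → FAULT (evict 3), frames=[6,1,5]
Step 6: ref 2 → FAULT (evict 6), frames=[2,1,5]
Step 7: ref 2 → HIT, frames=[2,1,5]
Step 8: ref 5 → HIT, frames=[2,1,5]
Step 9: ref 4 → FAULT (evict 1), frames=[2,4,5]
Step 10: ref 4 → HIT, frames=[2,4,5]
Total faults: 6

Answer: 6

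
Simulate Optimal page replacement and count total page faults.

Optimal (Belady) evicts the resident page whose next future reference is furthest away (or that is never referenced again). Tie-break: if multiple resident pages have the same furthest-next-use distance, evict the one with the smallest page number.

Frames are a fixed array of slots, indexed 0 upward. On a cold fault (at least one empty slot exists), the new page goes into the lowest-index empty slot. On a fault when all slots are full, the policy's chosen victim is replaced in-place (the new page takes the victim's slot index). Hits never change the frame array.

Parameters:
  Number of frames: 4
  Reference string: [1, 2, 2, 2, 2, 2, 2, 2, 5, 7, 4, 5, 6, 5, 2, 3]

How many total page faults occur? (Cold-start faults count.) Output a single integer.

Answer: 7

Derivation:
Step 0: ref 1 → FAULT, frames=[1,-,-,-]
Step 1: ref 2 → FAULT, frames=[1,2,-,-]
Step 2: ref 2 → HIT, frames=[1,2,-,-]
Step 3: ref 2 → HIT, frames=[1,2,-,-]
Step 4: ref 2 → HIT, frames=[1,2,-,-]
Step 5: ref 2 → HIT, frames=[1,2,-,-]
Step 6: ref 2 → HIT, frames=[1,2,-,-]
Step 7: ref 2 → HIT, frames=[1,2,-,-]
Step 8: ref 5 → FAULT, frames=[1,2,5,-]
Step 9: ref 7 → FAULT, frames=[1,2,5,7]
Step 10: ref 4 → FAULT (evict 1), frames=[4,2,5,7]
Step 11: ref 5 → HIT, frames=[4,2,5,7]
Step 12: ref 6 → FAULT (evict 4), frames=[6,2,5,7]
Step 13: ref 5 → HIT, frames=[6,2,5,7]
Step 14: ref 2 → HIT, frames=[6,2,5,7]
Step 15: ref 3 → FAULT (evict 2), frames=[6,3,5,7]
Total faults: 7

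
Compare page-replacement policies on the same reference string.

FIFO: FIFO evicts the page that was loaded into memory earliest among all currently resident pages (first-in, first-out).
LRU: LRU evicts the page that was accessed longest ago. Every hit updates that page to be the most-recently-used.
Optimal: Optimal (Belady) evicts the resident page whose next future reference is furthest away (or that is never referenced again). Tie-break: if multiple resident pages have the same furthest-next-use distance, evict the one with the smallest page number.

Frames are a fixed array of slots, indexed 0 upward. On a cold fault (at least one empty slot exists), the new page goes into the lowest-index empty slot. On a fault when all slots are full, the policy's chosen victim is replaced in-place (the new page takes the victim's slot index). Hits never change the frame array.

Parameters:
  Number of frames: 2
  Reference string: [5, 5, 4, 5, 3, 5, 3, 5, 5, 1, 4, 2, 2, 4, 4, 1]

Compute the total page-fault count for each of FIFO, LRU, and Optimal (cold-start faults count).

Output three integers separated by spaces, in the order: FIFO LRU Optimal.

Answer: 8 7 7

Derivation:
--- FIFO ---
  step 0: ref 5 -> FAULT, frames=[5,-] (faults so far: 1)
  step 1: ref 5 -> HIT, frames=[5,-] (faults so far: 1)
  step 2: ref 4 -> FAULT, frames=[5,4] (faults so far: 2)
  step 3: ref 5 -> HIT, frames=[5,4] (faults so far: 2)
  step 4: ref 3 -> FAULT, evict 5, frames=[3,4] (faults so far: 3)
  step 5: ref 5 -> FAULT, evict 4, frames=[3,5] (faults so far: 4)
  step 6: ref 3 -> HIT, frames=[3,5] (faults so far: 4)
  step 7: ref 5 -> HIT, frames=[3,5] (faults so far: 4)
  step 8: ref 5 -> HIT, frames=[3,5] (faults so far: 4)
  step 9: ref 1 -> FAULT, evict 3, frames=[1,5] (faults so far: 5)
  step 10: ref 4 -> FAULT, evict 5, frames=[1,4] (faults so far: 6)
  step 11: ref 2 -> FAULT, evict 1, frames=[2,4] (faults so far: 7)
  step 12: ref 2 -> HIT, frames=[2,4] (faults so far: 7)
  step 13: ref 4 -> HIT, frames=[2,4] (faults so far: 7)
  step 14: ref 4 -> HIT, frames=[2,4] (faults so far: 7)
  step 15: ref 1 -> FAULT, evict 4, frames=[2,1] (faults so far: 8)
  FIFO total faults: 8
--- LRU ---
  step 0: ref 5 -> FAULT, frames=[5,-] (faults so far: 1)
  step 1: ref 5 -> HIT, frames=[5,-] (faults so far: 1)
  step 2: ref 4 -> FAULT, frames=[5,4] (faults so far: 2)
  step 3: ref 5 -> HIT, frames=[5,4] (faults so far: 2)
  step 4: ref 3 -> FAULT, evict 4, frames=[5,3] (faults so far: 3)
  step 5: ref 5 -> HIT, frames=[5,3] (faults so far: 3)
  step 6: ref 3 -> HIT, frames=[5,3] (faults so far: 3)
  step 7: ref 5 -> HIT, frames=[5,3] (faults so far: 3)
  step 8: ref 5 -> HIT, frames=[5,3] (faults so far: 3)
  step 9: ref 1 -> FAULT, evict 3, frames=[5,1] (faults so far: 4)
  step 10: ref 4 -> FAULT, evict 5, frames=[4,1] (faults so far: 5)
  step 11: ref 2 -> FAULT, evict 1, frames=[4,2] (faults so far: 6)
  step 12: ref 2 -> HIT, frames=[4,2] (faults so far: 6)
  step 13: ref 4 -> HIT, frames=[4,2] (faults so far: 6)
  step 14: ref 4 -> HIT, frames=[4,2] (faults so far: 6)
  step 15: ref 1 -> FAULT, evict 2, frames=[4,1] (faults so far: 7)
  LRU total faults: 7
--- Optimal ---
  step 0: ref 5 -> FAULT, frames=[5,-] (faults so far: 1)
  step 1: ref 5 -> HIT, frames=[5,-] (faults so far: 1)
  step 2: ref 4 -> FAULT, frames=[5,4] (faults so far: 2)
  step 3: ref 5 -> HIT, frames=[5,4] (faults so far: 2)
  step 4: ref 3 -> FAULT, evict 4, frames=[5,3] (faults so far: 3)
  step 5: ref 5 -> HIT, frames=[5,3] (faults so far: 3)
  step 6: ref 3 -> HIT, frames=[5,3] (faults so far: 3)
  step 7: ref 5 -> HIT, frames=[5,3] (faults so far: 3)
  step 8: ref 5 -> HIT, frames=[5,3] (faults so far: 3)
  step 9: ref 1 -> FAULT, evict 3, frames=[5,1] (faults so far: 4)
  step 10: ref 4 -> FAULT, evict 5, frames=[4,1] (faults so far: 5)
  step 11: ref 2 -> FAULT, evict 1, frames=[4,2] (faults so far: 6)
  step 12: ref 2 -> HIT, frames=[4,2] (faults so far: 6)
  step 13: ref 4 -> HIT, frames=[4,2] (faults so far: 6)
  step 14: ref 4 -> HIT, frames=[4,2] (faults so far: 6)
  step 15: ref 1 -> FAULT, evict 2, frames=[4,1] (faults so far: 7)
  Optimal total faults: 7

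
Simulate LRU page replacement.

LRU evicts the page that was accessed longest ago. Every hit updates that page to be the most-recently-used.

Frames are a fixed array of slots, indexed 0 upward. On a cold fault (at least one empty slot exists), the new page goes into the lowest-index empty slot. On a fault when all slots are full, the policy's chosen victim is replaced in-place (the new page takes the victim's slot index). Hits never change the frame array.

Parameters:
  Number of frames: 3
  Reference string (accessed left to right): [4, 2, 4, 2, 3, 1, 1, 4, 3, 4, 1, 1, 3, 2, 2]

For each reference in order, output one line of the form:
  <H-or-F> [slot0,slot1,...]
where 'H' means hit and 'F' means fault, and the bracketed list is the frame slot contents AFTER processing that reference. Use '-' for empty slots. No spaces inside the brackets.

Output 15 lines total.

F [4,-,-]
F [4,2,-]
H [4,2,-]
H [4,2,-]
F [4,2,3]
F [1,2,3]
H [1,2,3]
F [1,4,3]
H [1,4,3]
H [1,4,3]
H [1,4,3]
H [1,4,3]
H [1,4,3]
F [1,2,3]
H [1,2,3]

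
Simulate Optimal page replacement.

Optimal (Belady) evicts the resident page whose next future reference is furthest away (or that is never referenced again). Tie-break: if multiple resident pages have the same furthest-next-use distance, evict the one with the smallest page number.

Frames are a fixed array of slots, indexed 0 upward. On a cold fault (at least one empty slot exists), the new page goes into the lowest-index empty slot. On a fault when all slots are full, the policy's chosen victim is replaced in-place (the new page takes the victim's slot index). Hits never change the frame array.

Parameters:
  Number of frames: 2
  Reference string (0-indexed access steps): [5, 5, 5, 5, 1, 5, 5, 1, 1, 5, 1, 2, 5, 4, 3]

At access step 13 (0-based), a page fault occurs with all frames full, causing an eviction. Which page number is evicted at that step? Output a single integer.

Answer: 2

Derivation:
Step 0: ref 5 -> FAULT, frames=[5,-]
Step 1: ref 5 -> HIT, frames=[5,-]
Step 2: ref 5 -> HIT, frames=[5,-]
Step 3: ref 5 -> HIT, frames=[5,-]
Step 4: ref 1 -> FAULT, frames=[5,1]
Step 5: ref 5 -> HIT, frames=[5,1]
Step 6: ref 5 -> HIT, frames=[5,1]
Step 7: ref 1 -> HIT, frames=[5,1]
Step 8: ref 1 -> HIT, frames=[5,1]
Step 9: ref 5 -> HIT, frames=[5,1]
Step 10: ref 1 -> HIT, frames=[5,1]
Step 11: ref 2 -> FAULT, evict 1, frames=[5,2]
Step 12: ref 5 -> HIT, frames=[5,2]
Step 13: ref 4 -> FAULT, evict 2, frames=[5,4]
At step 13: evicted page 2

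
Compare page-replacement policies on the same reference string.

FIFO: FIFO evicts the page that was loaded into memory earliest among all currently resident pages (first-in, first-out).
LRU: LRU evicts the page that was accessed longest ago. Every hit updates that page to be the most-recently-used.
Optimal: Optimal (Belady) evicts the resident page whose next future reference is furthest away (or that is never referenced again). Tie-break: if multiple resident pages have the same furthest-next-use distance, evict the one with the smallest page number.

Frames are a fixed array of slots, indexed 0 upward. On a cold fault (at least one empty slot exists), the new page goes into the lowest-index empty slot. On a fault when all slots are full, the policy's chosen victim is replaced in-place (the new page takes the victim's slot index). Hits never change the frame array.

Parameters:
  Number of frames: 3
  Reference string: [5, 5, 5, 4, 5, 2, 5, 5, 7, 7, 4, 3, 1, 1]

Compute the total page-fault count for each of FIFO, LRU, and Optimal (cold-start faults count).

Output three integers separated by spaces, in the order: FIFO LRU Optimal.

Answer: 6 7 6

Derivation:
--- FIFO ---
  step 0: ref 5 -> FAULT, frames=[5,-,-] (faults so far: 1)
  step 1: ref 5 -> HIT, frames=[5,-,-] (faults so far: 1)
  step 2: ref 5 -> HIT, frames=[5,-,-] (faults so far: 1)
  step 3: ref 4 -> FAULT, frames=[5,4,-] (faults so far: 2)
  step 4: ref 5 -> HIT, frames=[5,4,-] (faults so far: 2)
  step 5: ref 2 -> FAULT, frames=[5,4,2] (faults so far: 3)
  step 6: ref 5 -> HIT, frames=[5,4,2] (faults so far: 3)
  step 7: ref 5 -> HIT, frames=[5,4,2] (faults so far: 3)
  step 8: ref 7 -> FAULT, evict 5, frames=[7,4,2] (faults so far: 4)
  step 9: ref 7 -> HIT, frames=[7,4,2] (faults so far: 4)
  step 10: ref 4 -> HIT, frames=[7,4,2] (faults so far: 4)
  step 11: ref 3 -> FAULT, evict 4, frames=[7,3,2] (faults so far: 5)
  step 12: ref 1 -> FAULT, evict 2, frames=[7,3,1] (faults so far: 6)
  step 13: ref 1 -> HIT, frames=[7,3,1] (faults so far: 6)
  FIFO total faults: 6
--- LRU ---
  step 0: ref 5 -> FAULT, frames=[5,-,-] (faults so far: 1)
  step 1: ref 5 -> HIT, frames=[5,-,-] (faults so far: 1)
  step 2: ref 5 -> HIT, frames=[5,-,-] (faults so far: 1)
  step 3: ref 4 -> FAULT, frames=[5,4,-] (faults so far: 2)
  step 4: ref 5 -> HIT, frames=[5,4,-] (faults so far: 2)
  step 5: ref 2 -> FAULT, frames=[5,4,2] (faults so far: 3)
  step 6: ref 5 -> HIT, frames=[5,4,2] (faults so far: 3)
  step 7: ref 5 -> HIT, frames=[5,4,2] (faults so far: 3)
  step 8: ref 7 -> FAULT, evict 4, frames=[5,7,2] (faults so far: 4)
  step 9: ref 7 -> HIT, frames=[5,7,2] (faults so far: 4)
  step 10: ref 4 -> FAULT, evict 2, frames=[5,7,4] (faults so far: 5)
  step 11: ref 3 -> FAULT, evict 5, frames=[3,7,4] (faults so far: 6)
  step 12: ref 1 -> FAULT, evict 7, frames=[3,1,4] (faults so far: 7)
  step 13: ref 1 -> HIT, frames=[3,1,4] (faults so far: 7)
  LRU total faults: 7
--- Optimal ---
  step 0: ref 5 -> FAULT, frames=[5,-,-] (faults so far: 1)
  step 1: ref 5 -> HIT, frames=[5,-,-] (faults so far: 1)
  step 2: ref 5 -> HIT, frames=[5,-,-] (faults so far: 1)
  step 3: ref 4 -> FAULT, frames=[5,4,-] (faults so far: 2)
  step 4: ref 5 -> HIT, frames=[5,4,-] (faults so far: 2)
  step 5: ref 2 -> FAULT, frames=[5,4,2] (faults so far: 3)
  step 6: ref 5 -> HIT, frames=[5,4,2] (faults so far: 3)
  step 7: ref 5 -> HIT, frames=[5,4,2] (faults so far: 3)
  step 8: ref 7 -> FAULT, evict 2, frames=[5,4,7] (faults so far: 4)
  step 9: ref 7 -> HIT, frames=[5,4,7] (faults so far: 4)
  step 10: ref 4 -> HIT, frames=[5,4,7] (faults so far: 4)
  step 11: ref 3 -> FAULT, evict 4, frames=[5,3,7] (faults so far: 5)
  step 12: ref 1 -> FAULT, evict 3, frames=[5,1,7] (faults so far: 6)
  step 13: ref 1 -> HIT, frames=[5,1,7] (faults so far: 6)
  Optimal total faults: 6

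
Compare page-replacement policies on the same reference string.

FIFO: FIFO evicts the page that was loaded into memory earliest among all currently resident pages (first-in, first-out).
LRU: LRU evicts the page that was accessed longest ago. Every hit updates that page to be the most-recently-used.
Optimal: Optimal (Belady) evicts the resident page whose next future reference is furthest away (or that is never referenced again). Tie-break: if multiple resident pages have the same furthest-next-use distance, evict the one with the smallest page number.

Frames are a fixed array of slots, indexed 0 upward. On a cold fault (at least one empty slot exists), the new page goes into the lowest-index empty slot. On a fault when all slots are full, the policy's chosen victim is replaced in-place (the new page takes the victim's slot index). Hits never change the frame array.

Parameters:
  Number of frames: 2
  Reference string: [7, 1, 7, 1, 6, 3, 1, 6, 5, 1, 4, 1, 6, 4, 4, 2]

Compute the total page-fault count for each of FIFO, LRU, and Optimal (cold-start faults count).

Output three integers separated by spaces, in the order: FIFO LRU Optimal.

--- FIFO ---
  step 0: ref 7 -> FAULT, frames=[7,-] (faults so far: 1)
  step 1: ref 1 -> FAULT, frames=[7,1] (faults so far: 2)
  step 2: ref 7 -> HIT, frames=[7,1] (faults so far: 2)
  step 3: ref 1 -> HIT, frames=[7,1] (faults so far: 2)
  step 4: ref 6 -> FAULT, evict 7, frames=[6,1] (faults so far: 3)
  step 5: ref 3 -> FAULT, evict 1, frames=[6,3] (faults so far: 4)
  step 6: ref 1 -> FAULT, evict 6, frames=[1,3] (faults so far: 5)
  step 7: ref 6 -> FAULT, evict 3, frames=[1,6] (faults so far: 6)
  step 8: ref 5 -> FAULT, evict 1, frames=[5,6] (faults so far: 7)
  step 9: ref 1 -> FAULT, evict 6, frames=[5,1] (faults so far: 8)
  step 10: ref 4 -> FAULT, evict 5, frames=[4,1] (faults so far: 9)
  step 11: ref 1 -> HIT, frames=[4,1] (faults so far: 9)
  step 12: ref 6 -> FAULT, evict 1, frames=[4,6] (faults so far: 10)
  step 13: ref 4 -> HIT, frames=[4,6] (faults so far: 10)
  step 14: ref 4 -> HIT, frames=[4,6] (faults so far: 10)
  step 15: ref 2 -> FAULT, evict 4, frames=[2,6] (faults so far: 11)
  FIFO total faults: 11
--- LRU ---
  step 0: ref 7 -> FAULT, frames=[7,-] (faults so far: 1)
  step 1: ref 1 -> FAULT, frames=[7,1] (faults so far: 2)
  step 2: ref 7 -> HIT, frames=[7,1] (faults so far: 2)
  step 3: ref 1 -> HIT, frames=[7,1] (faults so far: 2)
  step 4: ref 6 -> FAULT, evict 7, frames=[6,1] (faults so far: 3)
  step 5: ref 3 -> FAULT, evict 1, frames=[6,3] (faults so far: 4)
  step 6: ref 1 -> FAULT, evict 6, frames=[1,3] (faults so far: 5)
  step 7: ref 6 -> FAULT, evict 3, frames=[1,6] (faults so far: 6)
  step 8: ref 5 -> FAULT, evict 1, frames=[5,6] (faults so far: 7)
  step 9: ref 1 -> FAULT, evict 6, frames=[5,1] (faults so far: 8)
  step 10: ref 4 -> FAULT, evict 5, frames=[4,1] (faults so far: 9)
  step 11: ref 1 -> HIT, frames=[4,1] (faults so far: 9)
  step 12: ref 6 -> FAULT, evict 4, frames=[6,1] (faults so far: 10)
  step 13: ref 4 -> FAULT, evict 1, frames=[6,4] (faults so far: 11)
  step 14: ref 4 -> HIT, frames=[6,4] (faults so far: 11)
  step 15: ref 2 -> FAULT, evict 6, frames=[2,4] (faults so far: 12)
  LRU total faults: 12
--- Optimal ---
  step 0: ref 7 -> FAULT, frames=[7,-] (faults so far: 1)
  step 1: ref 1 -> FAULT, frames=[7,1] (faults so far: 2)
  step 2: ref 7 -> HIT, frames=[7,1] (faults so far: 2)
  step 3: ref 1 -> HIT, frames=[7,1] (faults so far: 2)
  step 4: ref 6 -> FAULT, evict 7, frames=[6,1] (faults so far: 3)
  step 5: ref 3 -> FAULT, evict 6, frames=[3,1] (faults so far: 4)
  step 6: ref 1 -> HIT, frames=[3,1] (faults so far: 4)
  step 7: ref 6 -> FAULT, evict 3, frames=[6,1] (faults so far: 5)
  step 8: ref 5 -> FAULT, evict 6, frames=[5,1] (faults so far: 6)
  step 9: ref 1 -> HIT, frames=[5,1] (faults so far: 6)
  step 10: ref 4 -> FAULT, evict 5, frames=[4,1] (faults so far: 7)
  step 11: ref 1 -> HIT, frames=[4,1] (faults so far: 7)
  step 12: ref 6 -> FAULT, evict 1, frames=[4,6] (faults so far: 8)
  step 13: ref 4 -> HIT, frames=[4,6] (faults so far: 8)
  step 14: ref 4 -> HIT, frames=[4,6] (faults so far: 8)
  step 15: ref 2 -> FAULT, evict 4, frames=[2,6] (faults so far: 9)
  Optimal total faults: 9

Answer: 11 12 9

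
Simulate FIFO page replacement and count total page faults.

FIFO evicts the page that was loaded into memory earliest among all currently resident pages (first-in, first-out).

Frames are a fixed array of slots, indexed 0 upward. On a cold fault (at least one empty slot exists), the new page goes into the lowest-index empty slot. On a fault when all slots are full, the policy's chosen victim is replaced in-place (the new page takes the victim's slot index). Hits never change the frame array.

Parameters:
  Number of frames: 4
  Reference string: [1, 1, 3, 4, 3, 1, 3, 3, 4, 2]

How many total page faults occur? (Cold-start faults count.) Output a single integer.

Step 0: ref 1 → FAULT, frames=[1,-,-,-]
Step 1: ref 1 → HIT, frames=[1,-,-,-]
Step 2: ref 3 → FAULT, frames=[1,3,-,-]
Step 3: ref 4 → FAULT, frames=[1,3,4,-]
Step 4: ref 3 → HIT, frames=[1,3,4,-]
Step 5: ref 1 → HIT, frames=[1,3,4,-]
Step 6: ref 3 → HIT, frames=[1,3,4,-]
Step 7: ref 3 → HIT, frames=[1,3,4,-]
Step 8: ref 4 → HIT, frames=[1,3,4,-]
Step 9: ref 2 → FAULT, frames=[1,3,4,2]
Total faults: 4

Answer: 4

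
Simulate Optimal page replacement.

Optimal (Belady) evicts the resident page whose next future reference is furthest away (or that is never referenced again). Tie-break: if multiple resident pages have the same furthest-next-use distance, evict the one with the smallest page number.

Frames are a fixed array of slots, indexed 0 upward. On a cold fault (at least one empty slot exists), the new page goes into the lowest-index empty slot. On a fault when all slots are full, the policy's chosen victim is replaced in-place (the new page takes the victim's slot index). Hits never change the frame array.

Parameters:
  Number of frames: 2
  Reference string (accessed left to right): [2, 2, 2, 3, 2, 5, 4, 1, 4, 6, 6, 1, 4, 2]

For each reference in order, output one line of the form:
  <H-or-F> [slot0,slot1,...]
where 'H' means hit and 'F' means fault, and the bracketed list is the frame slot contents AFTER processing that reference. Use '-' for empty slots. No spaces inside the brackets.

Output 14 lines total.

F [2,-]
H [2,-]
H [2,-]
F [2,3]
H [2,3]
F [2,5]
F [2,4]
F [1,4]
H [1,4]
F [1,6]
H [1,6]
H [1,6]
F [4,6]
F [2,6]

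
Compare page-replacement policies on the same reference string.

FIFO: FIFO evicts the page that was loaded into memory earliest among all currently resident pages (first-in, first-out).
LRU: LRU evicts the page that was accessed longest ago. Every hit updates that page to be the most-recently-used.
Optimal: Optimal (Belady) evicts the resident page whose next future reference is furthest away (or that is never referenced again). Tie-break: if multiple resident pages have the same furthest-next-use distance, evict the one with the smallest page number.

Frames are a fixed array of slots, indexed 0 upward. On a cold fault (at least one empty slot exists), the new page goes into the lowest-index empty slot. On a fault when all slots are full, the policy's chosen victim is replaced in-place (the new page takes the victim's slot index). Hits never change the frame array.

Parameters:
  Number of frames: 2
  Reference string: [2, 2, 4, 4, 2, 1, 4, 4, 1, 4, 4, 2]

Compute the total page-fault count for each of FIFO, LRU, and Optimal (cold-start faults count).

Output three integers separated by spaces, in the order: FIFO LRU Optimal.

Answer: 4 5 4

Derivation:
--- FIFO ---
  step 0: ref 2 -> FAULT, frames=[2,-] (faults so far: 1)
  step 1: ref 2 -> HIT, frames=[2,-] (faults so far: 1)
  step 2: ref 4 -> FAULT, frames=[2,4] (faults so far: 2)
  step 3: ref 4 -> HIT, frames=[2,4] (faults so far: 2)
  step 4: ref 2 -> HIT, frames=[2,4] (faults so far: 2)
  step 5: ref 1 -> FAULT, evict 2, frames=[1,4] (faults so far: 3)
  step 6: ref 4 -> HIT, frames=[1,4] (faults so far: 3)
  step 7: ref 4 -> HIT, frames=[1,4] (faults so far: 3)
  step 8: ref 1 -> HIT, frames=[1,4] (faults so far: 3)
  step 9: ref 4 -> HIT, frames=[1,4] (faults so far: 3)
  step 10: ref 4 -> HIT, frames=[1,4] (faults so far: 3)
  step 11: ref 2 -> FAULT, evict 4, frames=[1,2] (faults so far: 4)
  FIFO total faults: 4
--- LRU ---
  step 0: ref 2 -> FAULT, frames=[2,-] (faults so far: 1)
  step 1: ref 2 -> HIT, frames=[2,-] (faults so far: 1)
  step 2: ref 4 -> FAULT, frames=[2,4] (faults so far: 2)
  step 3: ref 4 -> HIT, frames=[2,4] (faults so far: 2)
  step 4: ref 2 -> HIT, frames=[2,4] (faults so far: 2)
  step 5: ref 1 -> FAULT, evict 4, frames=[2,1] (faults so far: 3)
  step 6: ref 4 -> FAULT, evict 2, frames=[4,1] (faults so far: 4)
  step 7: ref 4 -> HIT, frames=[4,1] (faults so far: 4)
  step 8: ref 1 -> HIT, frames=[4,1] (faults so far: 4)
  step 9: ref 4 -> HIT, frames=[4,1] (faults so far: 4)
  step 10: ref 4 -> HIT, frames=[4,1] (faults so far: 4)
  step 11: ref 2 -> FAULT, evict 1, frames=[4,2] (faults so far: 5)
  LRU total faults: 5
--- Optimal ---
  step 0: ref 2 -> FAULT, frames=[2,-] (faults so far: 1)
  step 1: ref 2 -> HIT, frames=[2,-] (faults so far: 1)
  step 2: ref 4 -> FAULT, frames=[2,4] (faults so far: 2)
  step 3: ref 4 -> HIT, frames=[2,4] (faults so far: 2)
  step 4: ref 2 -> HIT, frames=[2,4] (faults so far: 2)
  step 5: ref 1 -> FAULT, evict 2, frames=[1,4] (faults so far: 3)
  step 6: ref 4 -> HIT, frames=[1,4] (faults so far: 3)
  step 7: ref 4 -> HIT, frames=[1,4] (faults so far: 3)
  step 8: ref 1 -> HIT, frames=[1,4] (faults so far: 3)
  step 9: ref 4 -> HIT, frames=[1,4] (faults so far: 3)
  step 10: ref 4 -> HIT, frames=[1,4] (faults so far: 3)
  step 11: ref 2 -> FAULT, evict 1, frames=[2,4] (faults so far: 4)
  Optimal total faults: 4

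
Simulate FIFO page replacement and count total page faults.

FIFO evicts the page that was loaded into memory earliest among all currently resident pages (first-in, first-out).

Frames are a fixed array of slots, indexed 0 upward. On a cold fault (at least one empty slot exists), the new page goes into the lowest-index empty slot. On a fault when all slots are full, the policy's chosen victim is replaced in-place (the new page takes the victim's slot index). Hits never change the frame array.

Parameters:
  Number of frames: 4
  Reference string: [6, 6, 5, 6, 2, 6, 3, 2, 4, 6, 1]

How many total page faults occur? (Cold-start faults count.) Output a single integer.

Step 0: ref 6 → FAULT, frames=[6,-,-,-]
Step 1: ref 6 → HIT, frames=[6,-,-,-]
Step 2: ref 5 → FAULT, frames=[6,5,-,-]
Step 3: ref 6 → HIT, frames=[6,5,-,-]
Step 4: ref 2 → FAULT, frames=[6,5,2,-]
Step 5: ref 6 → HIT, frames=[6,5,2,-]
Step 6: ref 3 → FAULT, frames=[6,5,2,3]
Step 7: ref 2 → HIT, frames=[6,5,2,3]
Step 8: ref 4 → FAULT (evict 6), frames=[4,5,2,3]
Step 9: ref 6 → FAULT (evict 5), frames=[4,6,2,3]
Step 10: ref 1 → FAULT (evict 2), frames=[4,6,1,3]
Total faults: 7

Answer: 7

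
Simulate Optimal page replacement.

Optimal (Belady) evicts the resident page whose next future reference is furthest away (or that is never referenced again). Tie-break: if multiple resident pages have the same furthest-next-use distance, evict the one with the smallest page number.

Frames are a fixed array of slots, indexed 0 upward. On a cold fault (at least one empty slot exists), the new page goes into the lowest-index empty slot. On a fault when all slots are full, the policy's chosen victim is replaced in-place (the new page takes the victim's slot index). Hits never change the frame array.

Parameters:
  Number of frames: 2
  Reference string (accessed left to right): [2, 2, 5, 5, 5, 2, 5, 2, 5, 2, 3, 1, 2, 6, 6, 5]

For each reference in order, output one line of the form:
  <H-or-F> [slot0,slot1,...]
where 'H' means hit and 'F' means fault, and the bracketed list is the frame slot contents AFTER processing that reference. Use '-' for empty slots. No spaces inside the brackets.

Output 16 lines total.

F [2,-]
H [2,-]
F [2,5]
H [2,5]
H [2,5]
H [2,5]
H [2,5]
H [2,5]
H [2,5]
H [2,5]
F [2,3]
F [2,1]
H [2,1]
F [2,6]
H [2,6]
F [5,6]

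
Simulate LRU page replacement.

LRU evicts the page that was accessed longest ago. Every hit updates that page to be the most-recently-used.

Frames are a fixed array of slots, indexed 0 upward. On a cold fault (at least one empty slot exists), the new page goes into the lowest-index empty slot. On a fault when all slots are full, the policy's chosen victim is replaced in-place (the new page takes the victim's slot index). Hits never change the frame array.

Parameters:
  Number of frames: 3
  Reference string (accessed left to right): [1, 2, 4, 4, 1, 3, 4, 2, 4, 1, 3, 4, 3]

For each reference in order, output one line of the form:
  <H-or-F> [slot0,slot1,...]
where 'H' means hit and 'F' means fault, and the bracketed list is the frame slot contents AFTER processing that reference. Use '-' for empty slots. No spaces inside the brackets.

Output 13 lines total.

F [1,-,-]
F [1,2,-]
F [1,2,4]
H [1,2,4]
H [1,2,4]
F [1,3,4]
H [1,3,4]
F [2,3,4]
H [2,3,4]
F [2,1,4]
F [3,1,4]
H [3,1,4]
H [3,1,4]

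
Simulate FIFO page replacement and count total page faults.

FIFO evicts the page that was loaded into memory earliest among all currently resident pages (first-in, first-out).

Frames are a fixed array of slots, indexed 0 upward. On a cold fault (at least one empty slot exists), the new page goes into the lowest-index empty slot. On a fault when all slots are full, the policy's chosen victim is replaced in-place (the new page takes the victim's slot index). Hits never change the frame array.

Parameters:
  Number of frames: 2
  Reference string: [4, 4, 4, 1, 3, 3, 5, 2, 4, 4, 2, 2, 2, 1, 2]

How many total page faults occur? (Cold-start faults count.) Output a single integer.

Answer: 8

Derivation:
Step 0: ref 4 → FAULT, frames=[4,-]
Step 1: ref 4 → HIT, frames=[4,-]
Step 2: ref 4 → HIT, frames=[4,-]
Step 3: ref 1 → FAULT, frames=[4,1]
Step 4: ref 3 → FAULT (evict 4), frames=[3,1]
Step 5: ref 3 → HIT, frames=[3,1]
Step 6: ref 5 → FAULT (evict 1), frames=[3,5]
Step 7: ref 2 → FAULT (evict 3), frames=[2,5]
Step 8: ref 4 → FAULT (evict 5), frames=[2,4]
Step 9: ref 4 → HIT, frames=[2,4]
Step 10: ref 2 → HIT, frames=[2,4]
Step 11: ref 2 → HIT, frames=[2,4]
Step 12: ref 2 → HIT, frames=[2,4]
Step 13: ref 1 → FAULT (evict 2), frames=[1,4]
Step 14: ref 2 → FAULT (evict 4), frames=[1,2]
Total faults: 8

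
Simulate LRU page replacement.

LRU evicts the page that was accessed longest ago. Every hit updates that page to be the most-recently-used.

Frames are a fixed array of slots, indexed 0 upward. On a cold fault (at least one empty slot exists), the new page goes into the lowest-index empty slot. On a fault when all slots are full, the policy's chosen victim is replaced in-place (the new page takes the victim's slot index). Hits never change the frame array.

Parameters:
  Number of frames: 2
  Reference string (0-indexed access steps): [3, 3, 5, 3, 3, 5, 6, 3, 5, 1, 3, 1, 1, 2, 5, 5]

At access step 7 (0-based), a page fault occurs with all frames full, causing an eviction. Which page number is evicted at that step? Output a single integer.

Answer: 5

Derivation:
Step 0: ref 3 -> FAULT, frames=[3,-]
Step 1: ref 3 -> HIT, frames=[3,-]
Step 2: ref 5 -> FAULT, frames=[3,5]
Step 3: ref 3 -> HIT, frames=[3,5]
Step 4: ref 3 -> HIT, frames=[3,5]
Step 5: ref 5 -> HIT, frames=[3,5]
Step 6: ref 6 -> FAULT, evict 3, frames=[6,5]
Step 7: ref 3 -> FAULT, evict 5, frames=[6,3]
At step 7: evicted page 5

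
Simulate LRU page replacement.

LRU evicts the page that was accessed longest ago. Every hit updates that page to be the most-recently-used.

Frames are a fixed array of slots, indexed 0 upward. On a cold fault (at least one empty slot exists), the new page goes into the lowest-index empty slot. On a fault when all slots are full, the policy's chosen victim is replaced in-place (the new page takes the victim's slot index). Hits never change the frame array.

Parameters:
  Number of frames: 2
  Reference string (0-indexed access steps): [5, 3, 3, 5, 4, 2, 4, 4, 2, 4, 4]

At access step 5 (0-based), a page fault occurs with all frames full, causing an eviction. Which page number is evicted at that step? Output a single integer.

Step 0: ref 5 -> FAULT, frames=[5,-]
Step 1: ref 3 -> FAULT, frames=[5,3]
Step 2: ref 3 -> HIT, frames=[5,3]
Step 3: ref 5 -> HIT, frames=[5,3]
Step 4: ref 4 -> FAULT, evict 3, frames=[5,4]
Step 5: ref 2 -> FAULT, evict 5, frames=[2,4]
At step 5: evicted page 5

Answer: 5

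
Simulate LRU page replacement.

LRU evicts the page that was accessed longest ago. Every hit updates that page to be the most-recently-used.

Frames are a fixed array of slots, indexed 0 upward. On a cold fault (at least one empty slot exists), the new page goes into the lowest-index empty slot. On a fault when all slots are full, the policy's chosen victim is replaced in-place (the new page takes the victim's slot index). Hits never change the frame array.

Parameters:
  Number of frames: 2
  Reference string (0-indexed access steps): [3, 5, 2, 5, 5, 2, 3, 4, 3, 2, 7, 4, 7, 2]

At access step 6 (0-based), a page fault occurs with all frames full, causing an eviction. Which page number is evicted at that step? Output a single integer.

Answer: 5

Derivation:
Step 0: ref 3 -> FAULT, frames=[3,-]
Step 1: ref 5 -> FAULT, frames=[3,5]
Step 2: ref 2 -> FAULT, evict 3, frames=[2,5]
Step 3: ref 5 -> HIT, frames=[2,5]
Step 4: ref 5 -> HIT, frames=[2,5]
Step 5: ref 2 -> HIT, frames=[2,5]
Step 6: ref 3 -> FAULT, evict 5, frames=[2,3]
At step 6: evicted page 5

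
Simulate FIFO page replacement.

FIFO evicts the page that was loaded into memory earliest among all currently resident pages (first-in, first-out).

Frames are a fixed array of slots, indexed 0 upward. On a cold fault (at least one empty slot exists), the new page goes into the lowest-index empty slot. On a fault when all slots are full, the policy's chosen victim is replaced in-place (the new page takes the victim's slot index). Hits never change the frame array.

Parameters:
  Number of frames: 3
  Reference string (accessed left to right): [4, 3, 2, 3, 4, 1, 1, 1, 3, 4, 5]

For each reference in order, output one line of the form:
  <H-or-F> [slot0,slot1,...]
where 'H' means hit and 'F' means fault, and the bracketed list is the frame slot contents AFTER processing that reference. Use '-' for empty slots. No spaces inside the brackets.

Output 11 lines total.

F [4,-,-]
F [4,3,-]
F [4,3,2]
H [4,3,2]
H [4,3,2]
F [1,3,2]
H [1,3,2]
H [1,3,2]
H [1,3,2]
F [1,4,2]
F [1,4,5]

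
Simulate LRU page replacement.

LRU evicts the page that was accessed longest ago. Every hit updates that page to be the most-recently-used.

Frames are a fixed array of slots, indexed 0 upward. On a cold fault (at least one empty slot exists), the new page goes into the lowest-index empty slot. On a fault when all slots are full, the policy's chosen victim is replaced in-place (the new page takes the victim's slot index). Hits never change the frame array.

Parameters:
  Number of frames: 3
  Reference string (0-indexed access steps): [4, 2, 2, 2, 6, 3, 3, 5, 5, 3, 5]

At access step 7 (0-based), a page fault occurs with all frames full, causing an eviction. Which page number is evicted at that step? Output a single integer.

Step 0: ref 4 -> FAULT, frames=[4,-,-]
Step 1: ref 2 -> FAULT, frames=[4,2,-]
Step 2: ref 2 -> HIT, frames=[4,2,-]
Step 3: ref 2 -> HIT, frames=[4,2,-]
Step 4: ref 6 -> FAULT, frames=[4,2,6]
Step 5: ref 3 -> FAULT, evict 4, frames=[3,2,6]
Step 6: ref 3 -> HIT, frames=[3,2,6]
Step 7: ref 5 -> FAULT, evict 2, frames=[3,5,6]
At step 7: evicted page 2

Answer: 2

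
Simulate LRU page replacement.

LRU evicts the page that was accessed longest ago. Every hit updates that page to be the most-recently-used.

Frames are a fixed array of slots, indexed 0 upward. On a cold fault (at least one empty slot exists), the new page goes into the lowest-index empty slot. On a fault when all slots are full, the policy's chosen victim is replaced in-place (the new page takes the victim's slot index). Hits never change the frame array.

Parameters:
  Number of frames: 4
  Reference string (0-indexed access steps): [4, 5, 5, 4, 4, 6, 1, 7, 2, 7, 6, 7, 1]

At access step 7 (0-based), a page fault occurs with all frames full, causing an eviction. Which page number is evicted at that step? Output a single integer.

Answer: 5

Derivation:
Step 0: ref 4 -> FAULT, frames=[4,-,-,-]
Step 1: ref 5 -> FAULT, frames=[4,5,-,-]
Step 2: ref 5 -> HIT, frames=[4,5,-,-]
Step 3: ref 4 -> HIT, frames=[4,5,-,-]
Step 4: ref 4 -> HIT, frames=[4,5,-,-]
Step 5: ref 6 -> FAULT, frames=[4,5,6,-]
Step 6: ref 1 -> FAULT, frames=[4,5,6,1]
Step 7: ref 7 -> FAULT, evict 5, frames=[4,7,6,1]
At step 7: evicted page 5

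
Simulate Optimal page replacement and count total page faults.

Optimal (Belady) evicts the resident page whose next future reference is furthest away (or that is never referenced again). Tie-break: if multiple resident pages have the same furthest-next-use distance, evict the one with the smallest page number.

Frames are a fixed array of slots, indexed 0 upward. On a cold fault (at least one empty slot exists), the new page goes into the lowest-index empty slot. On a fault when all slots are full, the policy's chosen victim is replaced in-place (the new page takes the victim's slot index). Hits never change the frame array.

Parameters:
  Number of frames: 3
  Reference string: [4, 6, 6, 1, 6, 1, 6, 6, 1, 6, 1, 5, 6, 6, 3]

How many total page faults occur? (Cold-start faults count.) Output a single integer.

Step 0: ref 4 → FAULT, frames=[4,-,-]
Step 1: ref 6 → FAULT, frames=[4,6,-]
Step 2: ref 6 → HIT, frames=[4,6,-]
Step 3: ref 1 → FAULT, frames=[4,6,1]
Step 4: ref 6 → HIT, frames=[4,6,1]
Step 5: ref 1 → HIT, frames=[4,6,1]
Step 6: ref 6 → HIT, frames=[4,6,1]
Step 7: ref 6 → HIT, frames=[4,6,1]
Step 8: ref 1 → HIT, frames=[4,6,1]
Step 9: ref 6 → HIT, frames=[4,6,1]
Step 10: ref 1 → HIT, frames=[4,6,1]
Step 11: ref 5 → FAULT (evict 1), frames=[4,6,5]
Step 12: ref 6 → HIT, frames=[4,6,5]
Step 13: ref 6 → HIT, frames=[4,6,5]
Step 14: ref 3 → FAULT (evict 4), frames=[3,6,5]
Total faults: 5

Answer: 5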